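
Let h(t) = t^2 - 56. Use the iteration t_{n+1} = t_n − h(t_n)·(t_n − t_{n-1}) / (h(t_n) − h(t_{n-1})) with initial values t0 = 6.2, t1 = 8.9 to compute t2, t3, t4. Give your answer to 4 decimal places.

7.3629, 7.4728, 7.4834

h(6.2) = -17.560000, h(8.9) = 23.210000
t2 = 8.900000 − 23.210000·(8.900000 − 6.200000) / (23.210000 − (-17.560000)) = 8.900000 − (62.667000)/(40.770000) = 7.362914
h(7.362914) = -1.787499
t3 = 7.362914 − (-1.787499)·(7.362914 − 8.900000) / (-1.787499 − 23.210000) = 7.362914 − (2.747540)/(-24.997499) = 7.472826
h(7.472826) = -0.156864
t4 = 7.472826 − (-0.156864)·(7.472826 − 7.362914) / (-0.156864 − (-1.787499)) = 7.472826 − (-0.017241)/(1.630634) = 7.483400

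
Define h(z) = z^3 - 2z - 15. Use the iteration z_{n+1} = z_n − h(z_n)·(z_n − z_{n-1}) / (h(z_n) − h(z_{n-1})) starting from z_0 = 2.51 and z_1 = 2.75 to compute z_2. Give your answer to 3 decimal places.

h(2.51) = -4.20675, h(2.75) = 0.29688
z_2 = 2.75000 − 0.29688·(2.75000 − 2.51000) / (0.29688 − (-4.20675)) = 2.75000 − (0.07125)/(4.50362) = 2.73418

2.734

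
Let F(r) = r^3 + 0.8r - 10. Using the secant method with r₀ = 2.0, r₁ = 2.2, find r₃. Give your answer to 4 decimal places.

2.0306

F(2.0) = -0.400000, F(2.2) = 2.408000
r₂ = 2.200000 − 2.408000·(2.200000 − 2.000000) / (2.408000 − (-0.400000)) = 2.200000 − (0.481600)/(2.808000) = 2.028490
F(2.028490) = -0.030434
r₃ = 2.028490 − (-0.030434)·(2.028490 − 2.200000) / (-0.030434 − 2.408000) = 2.028490 − (0.005220)/(-2.438434) = 2.030631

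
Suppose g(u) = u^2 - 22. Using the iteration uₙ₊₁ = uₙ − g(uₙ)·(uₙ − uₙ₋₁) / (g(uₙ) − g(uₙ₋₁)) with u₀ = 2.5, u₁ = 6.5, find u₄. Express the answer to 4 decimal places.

4.6941

g(2.5) = -15.750000, g(6.5) = 20.250000
u₂ = 6.500000 − 20.250000·(6.500000 − 2.500000) / (20.250000 − (-15.750000)) = 6.500000 − (81.000000)/(36.000000) = 4.250000
g(4.250000) = -3.937500
u₃ = 4.250000 − (-3.937500)·(4.250000 − 6.500000) / (-3.937500 − 20.250000) = 4.250000 − (8.859375)/(-24.187500) = 4.616279
g(4.616279) = -0.689968
u₄ = 4.616279 − (-0.689968)·(4.616279 − 4.250000) / (-0.689968 − (-3.937500)) = 4.616279 − (-0.252721)/(3.247532) = 4.694098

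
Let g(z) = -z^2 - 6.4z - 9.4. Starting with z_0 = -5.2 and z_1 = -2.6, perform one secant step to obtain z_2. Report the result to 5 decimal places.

g(-5.2) = -3.1600000, g(-2.6) = 0.4800000
z_2 = -2.6000000 − 0.4800000·(-2.6000000 − (-5.2000000)) / (0.4800000 − (-3.1600000)) = -2.6000000 − (1.2480000)/(3.6400000) = -2.9428571

-2.94286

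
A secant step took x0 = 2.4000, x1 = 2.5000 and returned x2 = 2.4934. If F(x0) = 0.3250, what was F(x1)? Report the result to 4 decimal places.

The secant line through (2.4000, 0.3250) and (2.5000, F(x1)) crosses zero at x2 = 2.4934.
So (2.4000, 0.3250), (2.5000, F(x1)), (2.4934, 0) are collinear:
F(x1) = 0.3250 · (2.5000 − 2.4934) / (2.4000 − 2.4934) = 0.3250 · (0.006600)/(-0.093400) = -0.022966

-0.0230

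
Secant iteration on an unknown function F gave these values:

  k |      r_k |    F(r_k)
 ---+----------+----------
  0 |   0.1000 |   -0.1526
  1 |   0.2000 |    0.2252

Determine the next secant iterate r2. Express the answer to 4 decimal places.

r2 = 0.2000 − 0.2252·(0.2000 − 0.1000) / (0.2252 − (-0.1526))
   = 0.2000 − (0.022520)/(0.377800) = 0.140392

0.1404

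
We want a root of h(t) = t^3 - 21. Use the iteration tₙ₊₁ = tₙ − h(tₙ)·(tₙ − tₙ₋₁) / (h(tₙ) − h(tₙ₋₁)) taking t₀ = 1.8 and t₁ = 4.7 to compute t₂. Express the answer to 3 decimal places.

h(1.8) = -15.16800, h(4.7) = 82.82300
t₂ = 4.70000 − 82.82300·(4.70000 − 1.80000) / (82.82300 − (-15.16800)) = 4.70000 − (240.18670)/(97.99100) = 2.24889

2.249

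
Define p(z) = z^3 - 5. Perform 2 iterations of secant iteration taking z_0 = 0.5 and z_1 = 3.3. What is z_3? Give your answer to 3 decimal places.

1.177

p(0.5) = -4.87500, p(3.3) = 30.93700
z_2 = 3.30000 − 30.93700·(3.30000 − 0.50000) / (30.93700 − (-4.87500)) = 3.30000 − (86.62360)/(35.81200) = 0.88116
p(0.88116) = -4.31584
z_3 = 0.88116 − (-4.31584)·(0.88116 − 3.30000) / (-4.31584 − 30.93700) = 0.88116 − (10.43933)/(-35.25284) = 1.17728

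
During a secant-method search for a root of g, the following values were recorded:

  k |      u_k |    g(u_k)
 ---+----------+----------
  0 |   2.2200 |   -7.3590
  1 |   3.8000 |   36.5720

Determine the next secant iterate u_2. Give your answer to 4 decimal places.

2.4847

u_2 = 3.8000 − 36.5720·(3.8000 − 2.2200) / (36.5720 − (-7.3590))
   = 3.8000 − (57.783760)/(43.931000) = 2.484670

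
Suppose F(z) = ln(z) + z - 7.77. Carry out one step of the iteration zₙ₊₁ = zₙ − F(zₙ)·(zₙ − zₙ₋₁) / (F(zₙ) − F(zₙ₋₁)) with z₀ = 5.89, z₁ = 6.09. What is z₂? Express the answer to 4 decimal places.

F(5.89) = -0.106744, F(6.09) = 0.126648
z₂ = 6.090000 − 0.126648·(6.090000 − 5.890000) / (0.126648 − (-0.106744)) = 6.090000 − (0.025330)/(0.233392) = 5.981472

5.9815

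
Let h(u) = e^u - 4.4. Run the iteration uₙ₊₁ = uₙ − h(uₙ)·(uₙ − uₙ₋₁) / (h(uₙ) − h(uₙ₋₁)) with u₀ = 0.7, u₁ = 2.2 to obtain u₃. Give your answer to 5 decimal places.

1.39285

h(0.7) = -2.3862473, h(2.2) = 4.6250135
u₂ = 2.2000000 − 4.6250135·(2.2000000 − 0.7000000) / (4.6250135 − (-2.3862473)) = 2.2000000 − (6.9375202)/(7.0112608) = 1.2105174
h(1.2105174) = -1.0447797
u₃ = 1.2105174 − (-1.0447797)·(1.2105174 − 2.2000000) / (-1.0447797 − 4.6250135) = 1.2105174 − (1.0337912)/(-5.6697932) = 1.3928506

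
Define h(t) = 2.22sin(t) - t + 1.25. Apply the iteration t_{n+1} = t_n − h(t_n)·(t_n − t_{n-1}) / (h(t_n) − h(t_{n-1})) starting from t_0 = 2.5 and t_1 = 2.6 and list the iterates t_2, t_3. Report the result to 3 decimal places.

h(2.5) = 0.07861, h(2.6) = -0.20559
t_2 = 2.60000 − (-0.20559)·(2.60000 − 2.50000) / (-0.20559 − 0.07861) = 2.60000 − (-0.02056)/(-0.28420) = 2.52766
h(2.52766) = 0.00125
t_3 = 2.52766 − 0.00125·(2.52766 − 2.60000) / (0.00125 − (-0.20559)) = 2.52766 − (-0.00009)/(0.20684) = 2.52810

2.528, 2.528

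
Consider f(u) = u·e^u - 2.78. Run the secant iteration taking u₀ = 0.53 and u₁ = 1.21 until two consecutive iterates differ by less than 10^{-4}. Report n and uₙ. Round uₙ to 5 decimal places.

f(0.53) = -1.8795659, f(1.21) = 1.2777164
u₂ = 1.2100000 − 1.2777164·(0.6800000)/(3.1572823) = 0.9348117;  |Δ| = 0.2751883
f(0.9348117) = -0.3992834
u₃ = 0.9348117 − (-0.3992834)·(-0.2751883)/(-1.6769999) = 1.0003323;  |Δ| = 0.0655207
f(1.0003323) = -0.0599109
u₄ = 1.0003323 − (-0.0599109)·(0.0655207)/(0.3393725) = 1.0118990;  |Δ| = 0.0115666
f(1.0118990) = 0.0035518
u₅ = 1.0118990 − 0.0035518·(0.0115666)/(0.0634627) = 1.0112516;  |Δ| = 0.0006474
f(1.0112516) = -0.0000291
u₆ = 1.0112516 − (-0.0000291)·(-0.0006474)/(-0.0035809) = 1.0112569;  |Δ| = 0.0000053
|u₆ − u₅| = 0.0000053 < 10^{-4}

n = 6, uₙ = 1.01126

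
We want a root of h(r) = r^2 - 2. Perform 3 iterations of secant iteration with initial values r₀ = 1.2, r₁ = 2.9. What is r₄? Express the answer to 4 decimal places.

h(1.2) = -0.560000, h(2.9) = 6.410000
r₂ = 2.900000 − 6.410000·(2.900000 − 1.200000) / (6.410000 − (-0.560000)) = 2.900000 − (10.897000)/(6.970000) = 1.336585
h(1.336585) = -0.213540
r₃ = 1.336585 − (-0.213540)·(1.336585 − 2.900000) / (-0.213540 − 6.410000) = 1.336585 − (0.333851)/(-6.623540) = 1.386989
h(1.386989) = -0.076261
r₄ = 1.386989 − (-0.076261)·(1.386989 − 1.336585) / (-0.076261 − (-0.213540)) = 1.386989 − (-0.003844)/(0.137278) = 1.414990

1.4150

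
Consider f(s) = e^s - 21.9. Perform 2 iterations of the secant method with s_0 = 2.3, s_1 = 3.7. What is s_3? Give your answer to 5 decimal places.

f(2.3) = -11.9258175, f(3.7) = 18.5473044
s_2 = 3.7000000 − 18.5473044·(3.7000000 − 2.3000000) / (18.5473044 − (-11.9258175)) = 3.7000000 − (25.9662261)/(30.4731219) = 2.8478974
f(2.8478974) = -4.6485291
s_3 = 2.8478974 − (-4.6485291)·(2.8478974 − 3.7000000) / (-4.6485291 − 18.5473044) = 2.8478974 − (3.9610237)/(-23.1958335) = 3.0186619

3.01866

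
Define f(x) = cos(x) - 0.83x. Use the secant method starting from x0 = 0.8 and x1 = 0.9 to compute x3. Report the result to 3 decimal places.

0.821

f(0.8) = 0.03271, f(0.9) = -0.12539
x2 = 0.90000 − (-0.12539)·(0.90000 − 0.80000) / (-0.12539 − 0.03271) = 0.90000 − (-0.01254)/(-0.15810) = 0.82069
f(0.82069) = 0.00055
x3 = 0.82069 − 0.00055·(0.82069 − 0.90000) / (0.00055 − (-0.12539)) = 0.82069 − (-0.00004)/(0.12594) = 0.82103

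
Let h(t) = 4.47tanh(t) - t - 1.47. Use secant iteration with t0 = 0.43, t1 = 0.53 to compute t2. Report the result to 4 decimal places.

0.4642

h(0.43) = -0.088214, h(0.53) = 0.169653
t2 = 0.530000 − 0.169653·(0.530000 − 0.430000) / (0.169653 − (-0.088214)) = 0.530000 − (0.016965)/(0.257867) = 0.464209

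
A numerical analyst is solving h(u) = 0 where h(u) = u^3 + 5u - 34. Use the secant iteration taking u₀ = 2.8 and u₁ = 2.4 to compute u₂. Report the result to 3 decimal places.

h(2.8) = 1.95200, h(2.4) = -8.17600
u₂ = 2.40000 − (-8.17600)·(2.40000 − 2.80000) / (-8.17600 − 1.95200) = 2.40000 − (3.27040)/(-10.12800) = 2.72291

2.723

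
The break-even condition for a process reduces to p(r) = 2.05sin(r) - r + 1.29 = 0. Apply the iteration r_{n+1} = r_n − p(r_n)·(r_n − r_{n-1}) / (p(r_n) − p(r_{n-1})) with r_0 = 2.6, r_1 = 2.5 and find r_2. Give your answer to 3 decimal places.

p(2.6) = -0.25322, p(2.5) = 0.01687
r_2 = 2.50000 − 0.01687·(2.50000 − 2.60000) / (0.01687 − (-0.25322)) = 2.50000 − (-0.00169)/(0.27009) = 2.50625

2.506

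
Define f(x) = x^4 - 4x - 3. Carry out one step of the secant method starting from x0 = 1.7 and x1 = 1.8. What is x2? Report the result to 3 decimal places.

f(1.7) = -1.44790, f(1.8) = 0.29760
x2 = 1.80000 − 0.29760·(1.80000 − 1.70000) / (0.29760 − (-1.44790)) = 1.80000 − (0.02976)/(1.74550) = 1.78295

1.783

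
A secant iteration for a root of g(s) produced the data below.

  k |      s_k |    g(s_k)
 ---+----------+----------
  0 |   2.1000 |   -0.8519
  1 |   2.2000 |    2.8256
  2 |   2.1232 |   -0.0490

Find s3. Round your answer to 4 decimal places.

s3 = 2.1232 − (-0.0490)·(2.1232 − 2.2000) / (-0.0490 − 2.8256)
   = 2.1232 − (0.003763)/(-2.874600) = 2.124509

2.1245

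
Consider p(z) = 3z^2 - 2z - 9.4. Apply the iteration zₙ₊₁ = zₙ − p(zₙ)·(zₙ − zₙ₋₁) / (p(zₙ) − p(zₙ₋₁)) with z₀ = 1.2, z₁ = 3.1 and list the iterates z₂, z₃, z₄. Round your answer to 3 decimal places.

1.886, 2.079, 2.139

p(1.2) = -7.48000, p(3.1) = 13.23000
z₂ = 3.10000 − 13.23000·(3.10000 − 1.20000) / (13.23000 − (-7.48000)) = 3.10000 − (25.13700)/(20.71000) = 1.88624
p(1.88624) = -2.49879
z₃ = 1.88624 − (-2.49879)·(1.88624 − 3.10000) / (-2.49879 − 13.23000) = 1.88624 − (3.03293)/(-15.72879) = 2.07907
p(2.07907) = -0.59059
z₄ = 2.07907 − (-0.59059)·(2.07907 − 1.88624) / (-0.59059 − (-2.49879)) = 2.07907 − (-0.11388)/(1.90820) = 2.13875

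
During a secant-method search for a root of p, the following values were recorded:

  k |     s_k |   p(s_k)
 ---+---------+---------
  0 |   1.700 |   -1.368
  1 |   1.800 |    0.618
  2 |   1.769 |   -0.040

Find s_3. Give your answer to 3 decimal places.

1.771

s_3 = 1.769 − (-0.040)·(1.769 − 1.800) / (-0.040 − 0.618)
   = 1.769 − (0.00124)/(-0.65800) = 1.77088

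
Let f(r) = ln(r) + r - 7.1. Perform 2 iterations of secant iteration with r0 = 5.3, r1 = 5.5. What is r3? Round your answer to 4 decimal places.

5.4115

f(5.3) = -0.132293, f(5.5) = 0.104748
r2 = 5.500000 − 0.104748·(5.500000 − 5.300000) / (0.104748 − (-0.132293)) = 5.500000 − (0.020950)/(0.237041) = 5.411620
f(5.411620) = 0.000169
r3 = 5.411620 − 0.000169·(5.411620 − 5.500000) / (0.000169 − 0.104748) = 5.411620 − (-0.000015)/(-0.104579) = 5.411478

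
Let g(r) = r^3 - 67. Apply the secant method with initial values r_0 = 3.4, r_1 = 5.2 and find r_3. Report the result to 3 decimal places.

g(3.4) = -27.69600, g(5.2) = 73.60800
r_2 = 5.20000 − 73.60800·(5.20000 − 3.40000) / (73.60800 − (-27.69600)) = 5.20000 − (132.49440)/(101.30400) = 3.89211
g(3.89211) = -8.04025
r_3 = 3.89211 − (-8.04025)·(3.89211 − 5.20000) / (-8.04025 − 73.60800) = 3.89211 − (10.51576)/(-81.64825) = 4.02090

4.021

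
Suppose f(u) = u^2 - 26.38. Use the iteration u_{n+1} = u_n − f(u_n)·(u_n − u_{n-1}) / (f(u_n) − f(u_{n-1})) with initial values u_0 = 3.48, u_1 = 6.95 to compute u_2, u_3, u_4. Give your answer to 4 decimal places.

4.8481, 5.0919, 5.1374

f(3.48) = -14.269600, f(6.95) = 21.922500
u_2 = 6.950000 − 21.922500·(6.950000 − 3.480000) / (21.922500 − (-14.269600)) = 6.950000 − (76.071075)/(36.192100) = 4.848130
f(4.848130) = -2.875632
u_3 = 4.848130 − (-2.875632)·(4.848130 − 6.950000) / (-2.875632 − 21.922500) = 4.848130 − (6.044203)/(-24.798132) = 5.091867
f(5.091867) = -0.452894
u_4 = 5.091867 − (-0.452894)·(5.091867 − 4.848130) / (-0.452894 − (-2.875632)) = 5.091867 − (-0.110387)/(2.422737) = 5.137429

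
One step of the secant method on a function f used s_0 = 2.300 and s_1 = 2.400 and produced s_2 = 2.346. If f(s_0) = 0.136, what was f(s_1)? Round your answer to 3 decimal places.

The secant line through (2.300, 0.136) and (2.400, f(s_1)) crosses zero at s_2 = 2.346.
So (2.300, 0.136), (2.400, f(s_1)), (2.346, 0) are collinear:
f(s_1) = 0.136 · (2.400 − 2.346) / (2.300 − 2.346) = 0.136 · (0.05400)/(-0.04600) = -0.15965

-0.160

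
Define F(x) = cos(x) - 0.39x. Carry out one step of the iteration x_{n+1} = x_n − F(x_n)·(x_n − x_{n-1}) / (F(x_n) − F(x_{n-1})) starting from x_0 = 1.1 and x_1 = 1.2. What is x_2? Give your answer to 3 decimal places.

1.119

F(1.1) = 0.02460, F(1.2) = -0.10564
x_2 = 1.20000 − (-0.10564)·(1.20000 − 1.10000) / (-0.10564 − 0.02460) = 1.20000 − (-0.01056)/(-0.13024) = 1.11889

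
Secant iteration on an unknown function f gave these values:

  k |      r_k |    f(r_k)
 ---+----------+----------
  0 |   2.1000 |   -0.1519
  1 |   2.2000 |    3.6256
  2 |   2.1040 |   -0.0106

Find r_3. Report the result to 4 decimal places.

r_3 = 2.1040 − (-0.0106)·(2.1040 − 2.2000) / (-0.0106 − 3.6256)
   = 2.1040 − (0.001018)/(-3.636200) = 2.104280

2.1043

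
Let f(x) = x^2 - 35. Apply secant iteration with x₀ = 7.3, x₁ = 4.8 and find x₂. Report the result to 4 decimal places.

5.7884

f(7.3) = 18.290000, f(4.8) = -11.960000
x₂ = 4.800000 − (-11.960000)·(4.800000 − 7.300000) / (-11.960000 − 18.290000) = 4.800000 − (29.900000)/(-30.250000) = 5.788430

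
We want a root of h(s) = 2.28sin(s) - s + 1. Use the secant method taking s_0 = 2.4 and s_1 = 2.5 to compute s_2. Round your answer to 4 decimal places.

h(2.4) = 0.140056, h(2.5) = -0.135484
s_2 = 2.500000 − (-0.135484)·(2.500000 − 2.400000) / (-0.135484 − 0.140056) = 2.500000 − (-0.013548)/(-0.275540) = 2.450830

2.4508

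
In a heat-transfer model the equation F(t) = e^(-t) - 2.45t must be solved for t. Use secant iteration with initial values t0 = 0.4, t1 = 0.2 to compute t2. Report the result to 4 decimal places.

0.3030

F(0.4) = -0.309680, F(0.2) = 0.328731
t2 = 0.200000 − 0.328731·(0.200000 − 0.400000) / (0.328731 − (-0.309680)) = 0.200000 − (-0.065746)/(0.638411) = 0.302984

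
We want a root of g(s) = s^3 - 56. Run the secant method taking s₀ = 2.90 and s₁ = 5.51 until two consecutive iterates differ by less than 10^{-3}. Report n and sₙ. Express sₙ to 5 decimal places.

n = 6, sₙ = 3.82586

g(2.90) = -31.6110000, g(5.51) = 111.2841510
s₂ = 5.5100000 − 111.2841510·(2.6100000)/(142.8951510) = 3.4773794;  |Δ| = 2.0326206
g(3.4773794) = -13.9509475
s₃ = 3.4773794 − (-13.9509475)·(-2.0326206)/(-125.2350985) = 3.7038094;  |Δ| = 0.2264300
g(3.7038094) = -5.1903885
s₄ = 3.7038094 − (-5.1903885)·(0.2264300)/(8.7605590) = 3.8379629;  |Δ| = 0.1341535
g(3.8379629) = 0.5330354
s₅ = 3.8379629 − 0.5330354·(0.1341535)/(5.7234239) = 3.8254688;  |Δ| = 0.0124940
g(3.8254688) = -0.0172784
s₆ = 3.8254688 − (-0.0172784)·(-0.0124940)/(-0.5503138) = 3.8258611;  |Δ| = 0.0003923
|s₆ − s₅| = 0.0003923 < 10^{-3}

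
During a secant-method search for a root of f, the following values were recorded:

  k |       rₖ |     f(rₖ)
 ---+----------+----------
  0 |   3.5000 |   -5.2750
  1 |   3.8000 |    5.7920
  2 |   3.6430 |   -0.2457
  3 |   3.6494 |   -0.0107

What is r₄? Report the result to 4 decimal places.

3.6497

r₄ = 3.6494 − (-0.0107)·(3.6494 − 3.6430) / (-0.0107 − (-0.2457))
   = 3.6494 − (-0.000068)/(0.235000) = 3.649691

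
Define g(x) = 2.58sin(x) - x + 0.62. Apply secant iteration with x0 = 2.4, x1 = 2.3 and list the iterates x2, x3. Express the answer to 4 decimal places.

g(2.4) = -0.037305, g(2.3) = 0.243919
x2 = 2.300000 − 0.243919·(2.300000 − 2.400000) / (0.243919 − (-0.037305)) = 2.300000 − (-0.024392)/(0.281224) = 2.386735
g(2.386735) = 0.001043
x3 = 2.386735 − 0.001043·(2.386735 − 2.300000) / (0.001043 − 0.243919) = 2.386735 − (0.000090)/(-0.242877) = 2.387107

2.3867, 2.3871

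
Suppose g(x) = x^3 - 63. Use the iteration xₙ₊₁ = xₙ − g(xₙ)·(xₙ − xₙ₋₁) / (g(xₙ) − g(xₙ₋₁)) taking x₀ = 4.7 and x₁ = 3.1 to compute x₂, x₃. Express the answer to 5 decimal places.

g(4.7) = 40.8230000, g(3.1) = -33.2090000
x₂ = 3.1000000 − (-33.2090000)·(3.1000000 − 4.7000000) / (-33.2090000 − 40.8230000) = 3.1000000 − (53.1344000)/(-74.0320000) = 3.8177221
g(3.8177221) = -7.3566941
x₃ = 3.8177221 − (-7.3566941)·(3.8177221 − 3.1000000) / (-7.3566941 − (-33.2090000)) = 3.8177221 − (-5.2800617)/(25.8523059) = 4.0219616

3.81772, 4.02196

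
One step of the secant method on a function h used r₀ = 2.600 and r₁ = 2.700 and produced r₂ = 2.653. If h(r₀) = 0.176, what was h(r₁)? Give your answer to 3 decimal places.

-0.156

The secant line through (2.600, 0.176) and (2.700, h(r₁)) crosses zero at r₂ = 2.653.
So (2.600, 0.176), (2.700, h(r₁)), (2.653, 0) are collinear:
h(r₁) = 0.176 · (2.700 − 2.653) / (2.600 − 2.653) = 0.176 · (0.04700)/(-0.05300) = -0.15608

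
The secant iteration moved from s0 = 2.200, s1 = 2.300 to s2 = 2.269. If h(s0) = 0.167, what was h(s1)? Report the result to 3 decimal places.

The secant line through (2.200, 0.167) and (2.300, h(s1)) crosses zero at s2 = 2.269.
So (2.200, 0.167), (2.300, h(s1)), (2.269, 0) are collinear:
h(s1) = 0.167 · (2.300 − 2.269) / (2.200 − 2.269) = 0.167 · (0.03100)/(-0.06900) = -0.07503

-0.075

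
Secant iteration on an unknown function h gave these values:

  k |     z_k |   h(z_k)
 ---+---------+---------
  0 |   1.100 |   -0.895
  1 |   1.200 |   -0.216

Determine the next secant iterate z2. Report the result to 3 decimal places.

z2 = 1.200 − (-0.216)·(1.200 − 1.100) / (-0.216 − (-0.895))
   = 1.200 − (-0.02160)/(0.67900) = 1.23181

1.232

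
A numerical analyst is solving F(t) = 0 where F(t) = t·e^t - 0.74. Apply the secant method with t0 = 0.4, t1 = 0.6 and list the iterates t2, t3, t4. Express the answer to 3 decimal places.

0.458, 0.464, 0.465

F(0.4) = -0.14327, F(0.6) = 0.35327
t2 = 0.60000 − 0.35327·(0.60000 − 0.40000) / (0.35327 − (-0.14327)) = 0.60000 − (0.07065)/(0.49654) = 0.45771
F(0.45771) = -0.01662
t3 = 0.45771 − (-0.01662)·(0.45771 − 0.60000) / (-0.01662 − 0.35327) = 0.45771 − (0.00236)/(-0.36989) = 0.46410
F(0.46410) = -0.00181
t4 = 0.46410 − (-0.00181)·(0.46410 − 0.45771) / (-0.00181 − (-0.01662)) = 0.46410 − (-0.00001)/(0.01481) = 0.46488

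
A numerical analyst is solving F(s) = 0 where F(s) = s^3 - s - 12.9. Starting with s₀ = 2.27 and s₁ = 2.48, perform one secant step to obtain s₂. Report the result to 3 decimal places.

F(2.27) = -3.47292, F(2.48) = -0.12701
s₂ = 2.48000 − (-0.12701)·(2.48000 − 2.27000) / (-0.12701 − (-3.47292)) = 2.48000 − (-0.02667)/(3.34591) = 2.48797

2.488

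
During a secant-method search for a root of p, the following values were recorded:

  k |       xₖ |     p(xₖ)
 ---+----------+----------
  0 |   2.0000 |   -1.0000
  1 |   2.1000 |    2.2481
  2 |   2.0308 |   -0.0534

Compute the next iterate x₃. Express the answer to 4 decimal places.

x₃ = 2.0308 − (-0.0534)·(2.0308 − 2.1000) / (-0.0534 − 2.2481)
   = 2.0308 − (0.003695)/(-2.301500) = 2.032406

2.0324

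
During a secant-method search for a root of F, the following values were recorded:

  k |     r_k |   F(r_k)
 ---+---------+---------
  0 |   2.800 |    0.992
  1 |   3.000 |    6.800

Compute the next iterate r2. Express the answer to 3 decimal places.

2.766

r2 = 3.000 − 6.800·(3.000 − 2.800) / (6.800 − 0.992)
   = 3.000 − (1.36000)/(5.80800) = 2.76584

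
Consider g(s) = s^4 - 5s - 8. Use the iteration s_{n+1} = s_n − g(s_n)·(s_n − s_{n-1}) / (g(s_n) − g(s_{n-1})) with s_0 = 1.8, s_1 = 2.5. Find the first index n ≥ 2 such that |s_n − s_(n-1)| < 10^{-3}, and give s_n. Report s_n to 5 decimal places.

n = 6, s_n = 2.06966

g(1.8) = -6.5024000, g(2.5) = 18.5625000
s_2 = 2.5000000 − 18.5625000·(0.7000000)/(25.0649000) = 1.9815958;  |Δ| = 0.5184042
g(1.9815958) = -2.4888346
s_3 = 1.9815958 − (-2.4888346)·(-0.5184042)/(-21.0513346) = 2.0428851;  |Δ| = 0.0612893
g(2.0428851) = -0.7973283
s_4 = 2.0428851 − (-0.7973283)·(0.0612893)/(1.6915063) = 2.0717752;  |Δ| = 0.0288901
g(2.0717752) = 0.0645547
s_5 = 2.0717752 − 0.0645547·(0.0288901)/(0.8618831) = 2.0696113;  |Δ| = 0.0021639
g(2.0696113) = -0.0014745
s_6 = 2.0696113 − (-0.0014745)·(-0.0021639)/(-0.0660293) = 2.0696596;  |Δ| = 0.0000483
|s_6 − s_5| = 0.0000483 < 10^{-3}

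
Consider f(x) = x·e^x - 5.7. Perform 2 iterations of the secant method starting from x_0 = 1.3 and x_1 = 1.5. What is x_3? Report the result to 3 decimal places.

1.402

f(1.3) = -0.92991, f(1.5) = 1.02253
x_2 = 1.50000 − 1.02253·(1.50000 − 1.30000) / (1.02253 − (-0.92991)) = 1.50000 − (0.20451)/(1.95245) = 1.39526
f(1.39526) = -0.06873
x_3 = 1.39526 − (-0.06873)·(1.39526 − 1.50000) / (-0.06873 − 1.02253) = 1.39526 − (0.00720)/(-1.09127) = 1.40185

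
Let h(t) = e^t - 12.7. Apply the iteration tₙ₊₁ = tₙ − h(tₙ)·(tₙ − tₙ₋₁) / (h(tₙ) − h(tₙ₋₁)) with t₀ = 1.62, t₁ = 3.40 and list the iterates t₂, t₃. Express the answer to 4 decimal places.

2.1664, 2.3972

h(1.62) = -7.646910, h(3.40) = 17.264100
t₂ = 3.400000 − 17.264100·(3.400000 − 1.620000) / (17.264100 − (-7.646910)) = 3.400000 − (30.730098)/(24.911010) = 2.166405
h(2.166405) = -3.973146
t₃ = 2.166405 − (-3.973146)·(2.166405 − 3.400000) / (-3.973146 − 17.264100) = 2.166405 − (4.901253)/(-21.237246) = 2.397191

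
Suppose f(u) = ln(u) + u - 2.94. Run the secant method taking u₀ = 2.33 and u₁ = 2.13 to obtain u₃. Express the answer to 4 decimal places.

f(2.33) = 0.235868, f(2.13) = -0.053878
u₂ = 2.130000 − (-0.053878)·(2.130000 − 2.330000) / (-0.053878 − 0.235868) = 2.130000 − (0.010776)/(-0.289746) = 2.167190
f(2.167190) = 0.000621
u₃ = 2.167190 − 0.000621·(2.167190 − 2.130000) / (0.000621 − (-0.053878)) = 2.167190 − (0.000023)/(0.054499) = 2.166766

2.1668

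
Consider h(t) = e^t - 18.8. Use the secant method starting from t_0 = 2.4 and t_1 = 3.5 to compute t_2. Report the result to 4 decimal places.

2.7872

h(2.4) = -7.776824, h(3.5) = 14.315452
t_2 = 3.500000 − 14.315452·(3.500000 − 2.400000) / (14.315452 − (-7.776824)) = 3.500000 − (15.746997)/(22.092276) = 2.787217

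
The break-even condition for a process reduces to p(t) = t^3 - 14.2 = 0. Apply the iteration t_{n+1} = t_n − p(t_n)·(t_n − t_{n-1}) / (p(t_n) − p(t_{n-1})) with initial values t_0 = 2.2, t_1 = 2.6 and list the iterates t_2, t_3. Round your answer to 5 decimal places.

p(2.2) = -3.5520000, p(2.6) = 3.3760000
t_2 = 2.6000000 − 3.3760000·(2.6000000 − 2.2000000) / (3.3760000 − (-3.5520000)) = 2.6000000 − (1.3504000)/(6.9280000) = 2.4050808
p(2.4050808) = -0.2880172
t_3 = 2.4050808 − (-0.2880172)·(2.4050808 − 2.6000000) / (-0.2880172 − 3.3760000) = 2.4050808 − (0.0561401)/(-3.6640172) = 2.4204028

2.40508, 2.42040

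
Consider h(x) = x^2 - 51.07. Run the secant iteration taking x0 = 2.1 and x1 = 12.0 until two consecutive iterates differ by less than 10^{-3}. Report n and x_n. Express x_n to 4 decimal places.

h(2.1) = -46.660000, h(12.0) = 92.930000
x2 = 12.000000 − 92.930000·(9.900000)/(139.590000) = 5.409220;  |Δ| = 6.590780
h(5.409220) = -21.810341
x3 = 5.409220 − (-21.810341)·(-6.590780)/(-114.740341) = 6.662024;  |Δ| = 1.252804
h(6.662024) = -6.687438
x4 = 6.662024 − (-6.687438)·(1.252804)/(15.122903) = 7.216021;  |Δ| = 0.553997
h(7.216021) = 1.000963
x5 = 7.216021 − 1.000963·(0.553997)/(7.688401) = 7.143896;  |Δ| = 0.072126
h(7.143896) = -0.034755
x6 = 7.143896 − (-0.034755)·(-0.072126)/(-1.035719) = 7.146316;  |Δ| = 0.002420
h(7.146316) = -0.000169
x7 = 7.146316 − (-0.000169)·(0.002420)/(0.034587) = 7.146328;  |Δ| = 0.000012
|x7 − x6| = 0.000012 < 10^{-3}

n = 7, x_n = 7.1463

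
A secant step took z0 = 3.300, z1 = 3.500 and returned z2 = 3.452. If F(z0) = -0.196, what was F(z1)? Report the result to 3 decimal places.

0.062

The secant line through (3.300, -0.196) and (3.500, F(z1)) crosses zero at z2 = 3.452.
So (3.300, -0.196), (3.500, F(z1)), (3.452, 0) are collinear:
F(z1) = -0.196 · (3.500 − 3.452) / (3.300 − 3.452) = -0.196 · (0.04800)/(-0.15200) = 0.06189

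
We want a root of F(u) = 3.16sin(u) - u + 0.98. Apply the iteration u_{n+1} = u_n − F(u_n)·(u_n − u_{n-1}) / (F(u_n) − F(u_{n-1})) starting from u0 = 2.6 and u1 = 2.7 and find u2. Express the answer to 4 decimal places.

F(2.6) = 0.008984, F(2.7) = -0.369480
u2 = 2.700000 − (-0.369480)·(2.700000 − 2.600000) / (-0.369480 − 0.008984) = 2.700000 − (-0.036948)/(-0.378464) = 2.602374

2.6024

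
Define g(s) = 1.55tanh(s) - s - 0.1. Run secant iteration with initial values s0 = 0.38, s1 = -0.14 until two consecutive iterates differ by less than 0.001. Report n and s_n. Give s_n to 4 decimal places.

n = 5, s_n = 0.1880

g(0.38) = 0.082197, g(-0.14) = -0.175593
s2 = -0.140000 − (-0.175593)·(-0.520000)/(-0.257790) = 0.214197;  |Δ| = 0.354197
g(0.214197) = 0.012823
s3 = 0.214197 − 0.012823·(0.354197)/(0.188416) = 0.190093;  |Δ| = 0.024105
g(0.190093) = 0.001053
s4 = 0.190093 − 0.001053·(-0.024105)/(-0.011770) = 0.187937;  |Δ| = 0.002156
g(0.187937) = -0.000016
s5 = 0.187937 − (-0.000016)·(-0.002156)/(-0.001069) = 0.187970;  |Δ| = 0.000033
|s5 − s4| = 0.000033 < 0.001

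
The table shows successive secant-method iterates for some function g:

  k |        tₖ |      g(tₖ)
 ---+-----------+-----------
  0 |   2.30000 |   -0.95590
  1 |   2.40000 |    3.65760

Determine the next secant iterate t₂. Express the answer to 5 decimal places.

t₂ = 2.40000 − 3.65760·(2.40000 − 2.30000) / (3.65760 − (-0.95590))
   = 2.40000 − (0.3657600)/(4.6135000) = 2.3207196

2.32072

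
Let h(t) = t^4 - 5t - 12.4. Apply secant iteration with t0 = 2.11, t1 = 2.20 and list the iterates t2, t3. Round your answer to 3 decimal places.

2.199, 2.199

h(2.11) = -3.12881, h(2.20) = 0.02560
t2 = 2.20000 − 0.02560·(2.20000 − 2.11000) / (0.02560 − (-3.12881)) = 2.20000 − (0.00230)/(3.15441) = 2.19927
h(2.19927) = -0.00184
t3 = 2.19927 − (-0.00184)·(2.19927 − 2.20000) / (-0.00184 − 0.02560) = 2.19927 − (0.00000)/(-0.02744) = 2.19932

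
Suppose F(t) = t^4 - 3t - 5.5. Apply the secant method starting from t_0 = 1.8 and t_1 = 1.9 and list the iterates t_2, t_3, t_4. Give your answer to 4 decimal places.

F(1.8) = -0.402400, F(1.9) = 1.832100
t_2 = 1.900000 − 1.832100·(1.900000 − 1.800000) / (1.832100 − (-0.402400)) = 1.900000 − (0.183210)/(2.234500) = 1.818009
F(1.818009) = -0.029976
t_3 = 1.818009 − (-0.029976)·(1.818009 − 1.900000) / (-0.029976 − 1.832100) = 1.818009 − (0.002458)/(-1.862076) = 1.819328
F(1.819328) = -0.002177
t_4 = 1.819328 − (-0.002177)·(1.819328 − 1.818009) / (-0.002177 − (-0.029976)) = 1.819328 − (-0.000003)/(0.027800) = 1.819432

1.8180, 1.8193, 1.8194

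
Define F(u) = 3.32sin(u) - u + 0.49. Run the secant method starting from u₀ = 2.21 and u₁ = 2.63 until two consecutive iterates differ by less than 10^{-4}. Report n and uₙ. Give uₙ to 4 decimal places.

n = 5, uₙ = 2.4937

F(2.21) = 0.944536, F(2.63) = -0.514639
u₂ = 2.630000 − (-0.514639)·(0.420000)/(-1.459175) = 2.481869;  |Δ| = 0.148131
F(2.481869) = 0.042952
u₃ = 2.481869 − 0.042952·(-0.148131)/(0.557591) = 2.493280;  |Δ| = 0.011411
F(2.493280) = 0.001475
u₄ = 2.493280 − 0.001475·(0.011411)/(-0.041477) = 2.493686;  |Δ| = 0.000406
F(2.493686) = -0.000005
u₅ = 2.493686 − (-0.000005)·(0.000406)/(-0.001480) = 2.493685;  |Δ| = 0.000001
|u₅ − u₄| = 0.000001 < 10^{-4}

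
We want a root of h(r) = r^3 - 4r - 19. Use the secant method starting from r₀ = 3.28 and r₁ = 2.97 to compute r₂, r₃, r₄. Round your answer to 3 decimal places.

h(3.28) = 3.16755, h(2.97) = -4.68193
r₂ = 2.97000 − (-4.68193)·(2.97000 − 3.28000) / (-4.68193 − 3.16755) = 2.97000 − (1.45140)/(-7.84948) = 3.15490
h(3.15490) = -0.21754
r₃ = 3.15490 − (-0.21754)·(3.15490 − 2.97000) / (-0.21754 − (-4.68193)) = 3.15490 − (-0.04022)/(4.46438) = 3.16391
h(3.16391) = 0.01623
r₄ = 3.16391 − 0.01623·(3.16391 − 3.15490) / (0.01623 − (-0.21754)) = 3.16391 − (0.00015)/(0.23377) = 3.16329

3.155, 3.164, 3.163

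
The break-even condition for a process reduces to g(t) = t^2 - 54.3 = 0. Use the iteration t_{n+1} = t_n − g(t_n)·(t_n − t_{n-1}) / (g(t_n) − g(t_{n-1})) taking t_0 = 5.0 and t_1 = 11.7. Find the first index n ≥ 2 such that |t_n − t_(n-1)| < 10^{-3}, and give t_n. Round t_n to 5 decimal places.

g(5.0) = -29.3000000, g(11.7) = 82.5900000
t_2 = 11.7000000 − 82.5900000·(6.7000000)/(111.8900000) = 6.7544910;  |Δ| = 4.9455090
g(6.7544910) = -8.6768511
t_3 = 6.7544910 − (-8.6768511)·(-4.9455090)/(-91.2668511) = 7.2246666;  |Δ| = 0.4701756
g(7.2246666) = -2.1041925
t_4 = 7.2246666 − (-2.1041925)·(0.4701756)/(6.5726586) = 7.3751902;  |Δ| = 0.1505236
g(7.3751902) = 0.0934298
t_5 = 7.3751902 − 0.0934298·(0.1505236)/(2.1976223) = 7.3687908;  |Δ| = 0.0063994
g(7.3687908) = -0.0009223
t_6 = 7.3687908 − (-0.0009223)·(-0.0063994)/(-0.0943521) = 7.3688533;  |Δ| = 0.0000626
|t_6 − t_5| = 0.0000626 < 10^{-3}

n = 6, t_n = 7.36885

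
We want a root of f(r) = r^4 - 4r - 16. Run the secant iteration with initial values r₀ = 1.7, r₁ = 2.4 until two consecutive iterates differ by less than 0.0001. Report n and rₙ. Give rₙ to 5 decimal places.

n = 6, rₙ = 2.23470

f(1.7) = -14.4479000, f(2.4) = 7.5776000
r₂ = 2.4000000 − 7.5776000·(0.7000000)/(22.0255000) = 2.1591737;  |Δ| = 0.2408263
f(2.1591737) = -2.9021617
r₃ = 2.1591737 − (-2.9021617)·(-0.2408263)/(-10.4797617) = 2.2258657;  |Δ| = 0.0666921
f(2.2258657) = -0.3566076
r₄ = 2.2258657 − (-0.3566076)·(0.0666921)/(2.5455541) = 2.2352087;  |Δ| = 0.0093429
f(2.2352087) = 0.0207577
r₅ = 2.2352087 − 0.0207577·(0.0093429)/(0.3773652) = 2.2346947;  |Δ| = 0.0005139
f(2.2346947) = -0.0001356
r₆ = 2.2346947 − (-0.0001356)·(-0.0005139)/(-0.0208933) = 2.2346981;  |Δ| = 0.0000033
|r₆ − r₅| = 0.0000033 < 0.0001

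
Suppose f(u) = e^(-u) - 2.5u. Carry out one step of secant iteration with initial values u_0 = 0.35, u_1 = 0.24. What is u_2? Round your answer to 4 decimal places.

0.2975

f(0.35) = -0.170312, f(0.24) = 0.186628
u_2 = 0.240000 − 0.186628·(0.240000 − 0.350000) / (0.186628 − (-0.170312)) = 0.240000 − (-0.020529)/(0.356940) = 0.297514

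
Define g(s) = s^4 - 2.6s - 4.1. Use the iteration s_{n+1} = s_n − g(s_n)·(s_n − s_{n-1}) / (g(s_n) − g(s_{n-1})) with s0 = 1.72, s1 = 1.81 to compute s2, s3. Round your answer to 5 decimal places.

g(1.72) = 0.1801306, g(1.81) = 1.9268312
s2 = 1.8100000 − 1.9268312·(1.8100000 − 1.7200000) / (1.9268312 − 0.1801306) = 1.8100000 − (0.1734148)/(1.7467007) = 1.7107186
g(1.7107186) = 0.0168749
s3 = 1.7107186 − 0.0168749·(1.7107186 − 1.8100000) / (0.0168749 − 1.9268312) = 1.7107186 − (-0.0016754)/(-1.9099563) = 1.7098415

1.71072, 1.70984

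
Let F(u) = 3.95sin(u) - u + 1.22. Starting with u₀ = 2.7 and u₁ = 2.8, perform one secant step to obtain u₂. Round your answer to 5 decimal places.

2.74477

F(2.7) = 0.2081505, F(2.8) = -0.2567968
u₂ = 2.8000000 − (-0.2567968)·(2.8000000 − 2.7000000) / (-0.2567968 − 0.2081505) = 2.8000000 − (-0.0256797)/(-0.4649473) = 2.7447686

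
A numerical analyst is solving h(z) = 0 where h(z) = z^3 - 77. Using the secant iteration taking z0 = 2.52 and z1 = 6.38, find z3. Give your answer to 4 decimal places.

h(2.52) = -60.996992, h(6.38) = 182.694072
z2 = 6.380000 − 182.694072·(6.380000 − 2.520000) / (182.694072 − (-60.996992)) = 6.380000 − (705.199118)/(243.691064) = 3.486176
h(3.486176) = -34.631038
z3 = 3.486176 − (-34.631038)·(3.486176 − 6.380000) / (-34.631038 − 182.694072) = 3.486176 − (100.216139)/(-217.325110) = 3.947310

3.9473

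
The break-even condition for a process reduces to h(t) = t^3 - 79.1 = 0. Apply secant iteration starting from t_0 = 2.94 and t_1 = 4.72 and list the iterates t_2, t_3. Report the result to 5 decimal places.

h(2.94) = -53.6878160, h(4.72) = 26.0540480
t_2 = 4.7200000 − 26.0540480·(4.7200000 − 2.9400000) / (26.0540480 − (-53.6878160)) = 4.7200000 − (46.3762054)/(79.7418640) = 4.1384209
h(4.1384209) = -8.2232230
t_3 = 4.1384209 − (-8.2232230)·(4.1384209 − 4.7200000) / (-8.2232230 − 26.0540480) = 4.1384209 − (4.7824550)/(-34.2772710) = 4.2779435

4.13842, 4.27794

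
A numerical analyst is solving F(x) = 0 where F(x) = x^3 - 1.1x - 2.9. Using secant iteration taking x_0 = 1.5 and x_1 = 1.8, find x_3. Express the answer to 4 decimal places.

1.6797

F(1.5) = -1.175000, F(1.8) = 0.952000
x_2 = 1.800000 − 0.952000·(1.800000 − 1.500000) / (0.952000 − (-1.175000)) = 1.800000 − (0.285600)/(2.127000) = 1.665726
F(1.665726) = -0.110501
x_3 = 1.665726 − (-0.110501)·(1.665726 − 1.800000) / (-0.110501 − 0.952000) = 1.665726 − (0.014837)/(-1.062501) = 1.679691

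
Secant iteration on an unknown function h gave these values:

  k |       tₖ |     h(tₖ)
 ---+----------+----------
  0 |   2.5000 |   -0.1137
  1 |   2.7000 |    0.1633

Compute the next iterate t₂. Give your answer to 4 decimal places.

2.5821

t₂ = 2.7000 − 0.1633·(2.7000 − 2.5000) / (0.1633 − (-0.1137))
   = 2.7000 − (0.032660)/(0.277000) = 2.582094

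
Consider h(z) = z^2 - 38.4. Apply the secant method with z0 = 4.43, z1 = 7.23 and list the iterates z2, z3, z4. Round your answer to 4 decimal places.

h(4.43) = -18.775100, h(7.23) = 13.872900
z2 = 7.230000 − 13.872900·(7.230000 − 4.430000) / (13.872900 − (-18.775100)) = 7.230000 − (38.844120)/(32.648000) = 6.040214
h(6.040214) = -1.915810
z3 = 6.040214 − (-1.915810)·(6.040214 − 7.230000) / (-1.915810 − 13.872900) = 6.040214 − (2.279403)/(-15.788710) = 6.184584
h(6.184584) = -0.150926
z4 = 6.184584 − (-0.150926)·(6.184584 − 6.040214) / (-0.150926 − (-1.915810)) = 6.184584 − (-0.021789)/(1.764884) = 6.196929

6.0402, 6.1846, 6.1969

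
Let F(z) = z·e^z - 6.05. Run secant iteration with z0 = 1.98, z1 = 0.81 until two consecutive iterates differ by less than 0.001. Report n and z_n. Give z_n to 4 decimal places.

n = 7, z_n = 1.4373

F(1.98) = 8.290631, F(0.81) = -4.229195
z2 = 0.810000 − (-4.229195)·(-1.170000)/(-12.519826) = 1.205226;  |Δ| = 0.395226
F(1.205226) = -2.027544
z3 = 1.205226 − (-2.027544)·(0.395226)/(2.201651) = 1.569197;  |Δ| = 0.363971
F(1.569197) = 1.486524
z4 = 1.569197 − 1.486524·(0.363971)/(3.514068) = 1.415230;  |Δ| = 0.153967
F(1.415230) = -0.222889
z5 = 1.415230 − (-0.222889)·(-0.153967)/(-1.709413) = 1.435305;  |Δ| = 0.020076
F(1.435305) = -0.020387
z6 = 1.435305 − (-0.020387)·(0.020076)/(0.202502) = 1.437326;  |Δ| = 0.002021
F(1.437326) = 0.000320
z7 = 1.437326 − 0.000320·(0.002021)/(0.020707) = 1.437295;  |Δ| = 0.000031
|z7 − z6| = 0.000031 < 0.001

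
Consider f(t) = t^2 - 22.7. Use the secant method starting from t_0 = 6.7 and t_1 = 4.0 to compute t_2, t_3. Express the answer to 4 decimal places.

4.6262, 4.7767

f(6.7) = 22.190000, f(4.0) = -6.700000
t_2 = 4.000000 − (-6.700000)·(4.000000 − 6.700000) / (-6.700000 − 22.190000) = 4.000000 − (18.090000)/(-28.890000) = 4.626168
f(4.626168) = -1.298568
t_3 = 4.626168 − (-1.298568)·(4.626168 − 4.000000) / (-1.298568 − (-6.700000)) = 4.626168 − (-0.813122)/(5.401432) = 4.776706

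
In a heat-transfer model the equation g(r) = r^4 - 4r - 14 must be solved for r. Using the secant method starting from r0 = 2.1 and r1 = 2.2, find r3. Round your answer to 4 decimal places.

2.1836

g(2.1) = -2.951900, g(2.2) = 0.625600
r2 = 2.200000 − 0.625600·(2.200000 − 2.100000) / (0.625600 − (-2.951900)) = 2.200000 − (0.062560)/(3.577500) = 2.182513
g(2.182513) = -0.040428
r3 = 2.182513 − (-0.040428)·(2.182513 − 2.200000) / (-0.040428 − 0.625600) = 2.182513 − (0.000707)/(-0.666028) = 2.183574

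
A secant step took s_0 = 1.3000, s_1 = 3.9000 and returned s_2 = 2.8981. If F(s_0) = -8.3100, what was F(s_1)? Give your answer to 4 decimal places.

The secant line through (1.3000, -8.3100) and (3.9000, F(s_1)) crosses zero at s_2 = 2.8981.
So (1.3000, -8.3100), (3.9000, F(s_1)), (2.8981, 0) are collinear:
F(s_1) = -8.3100 · (3.9000 − 2.8981) / (1.3000 − 2.8981) = -8.3100 · (1.001900)/(-1.598100) = 5.209805

5.2098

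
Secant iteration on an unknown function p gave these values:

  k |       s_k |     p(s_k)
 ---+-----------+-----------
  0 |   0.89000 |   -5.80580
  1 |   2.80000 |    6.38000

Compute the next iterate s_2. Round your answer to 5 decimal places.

s_2 = 2.80000 − 6.38000·(2.80000 − 0.89000) / (6.38000 − (-5.80580))
   = 2.80000 − (12.1858000)/(12.1858000) = 1.8000000

1.80000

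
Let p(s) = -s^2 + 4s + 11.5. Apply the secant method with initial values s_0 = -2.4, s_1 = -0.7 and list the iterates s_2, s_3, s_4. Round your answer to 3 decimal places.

p(-2.4) = -3.86000, p(-0.7) = 8.21000
s_2 = -0.70000 − 8.21000·(-0.70000 − (-2.40000)) / (8.21000 − (-3.86000)) = -0.70000 − (13.95700)/(12.07000) = -1.85634
p(-1.85634) = 0.62866
s_3 = -1.85634 − 0.62866·(-1.85634 − (-0.70000)) / (0.62866 − 8.21000) = -1.85634 − (-0.72694)/(-7.58134) = -1.95222
p(-1.95222) = -0.12007
s_4 = -1.95222 − (-0.12007)·(-1.95222 − (-1.85634)) / (-0.12007 − 0.62866) = -1.95222 − (0.01151)/(-0.74873) = -1.93685

-1.856, -1.952, -1.937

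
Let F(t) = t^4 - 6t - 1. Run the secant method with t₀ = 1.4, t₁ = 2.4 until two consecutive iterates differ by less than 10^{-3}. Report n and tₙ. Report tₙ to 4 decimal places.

n = 7, tₙ = 1.8696

F(1.4) = -5.558400, F(2.4) = 17.777600
t₂ = 2.400000 − 17.777600·(1.000000)/(23.336000) = 1.638190;  |Δ| = 0.761810
F(1.638190) = -3.627075
t₃ = 1.638190 − (-3.627075)·(-0.761810)/(-21.404675) = 1.767281;  |Δ| = 0.129091
F(1.767281) = -1.848802
t₄ = 1.767281 − (-1.848802)·(0.129091)/(1.778273) = 1.901491;  |Δ| = 0.134211
F(1.901491) = 0.664111
t₅ = 1.901491 − 0.664111·(0.134211)/(2.512914) = 1.866022;  |Δ| = 0.035469
F(1.866022) = -0.071543
t₆ = 1.866022 − (-0.071543)·(-0.035469)/(-0.735654) = 1.869471;  |Δ| = 0.003449
F(1.869471) = -0.002340
t₇ = 1.869471 − (-0.002340)·(0.003449)/(0.069203) = 1.869588;  |Δ| = 0.000117
|t₇ − t₆| = 0.000117 < 10^{-3}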